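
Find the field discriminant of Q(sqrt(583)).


For K = Q(sqrt(d)) with d squarefree: disc(K) = d if d = 1 mod 4, and disc(K) = 4d if d = 2 or 3 mod 4.
Here d = 583, and d mod 4 = 3.
d = 3 mod 4, not 1 (O_K = Z[sqrt(d)]), so disc(K) = 4d = 4 * (583) = 2332

2332


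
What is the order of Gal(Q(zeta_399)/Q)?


|Gal(Q(zeta_399)/Q)| = phi(399)
= 216

216


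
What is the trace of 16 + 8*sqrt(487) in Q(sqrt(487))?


Tr(a + b*sqrt(d)) = (a + b*sqrt(d)) + (a - b*sqrt(d)) = 2a
= 2 * (16)
= 32

32


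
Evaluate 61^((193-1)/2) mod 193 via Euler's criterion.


p = 193 is prime and the exponent is (p-1)/2 = 96, so by Euler's criterion 61^96 = (61/193) = +1 or -1 mod 193.
Compute by square-and-multiply:
  96 = 64 + 32 (binary 1100000)
  Repeated squaring mod 193: 61^1 = 61, 61^2 = 54, 61^4 = 21, 61^8 = 55, 61^16 = 130, 61^32 = 109, 61^64 = 108
  61^96 = 61^64 * 61^32 = 108 * 109 mod 193
    108 * 109 = 11772 = 192 mod 193
  61^96 = 192 mod 193
Result 192 = p - 1 = -1 mod 193: 61 is a quadratic non-residue mod 193. As a residue in [0, p-1] the value is 192.
61^96 mod 193 = 192

192


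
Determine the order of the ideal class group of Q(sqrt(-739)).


K = Q(sqrt(-739)). d mod 4 = 1, so D = disc(K) = d = -739
h(K) equals the number of primitive reduced positive-definite forms (a, b, c) = a*x^2 + b*x*y + c*y^2 with b^2 - 4ac = D,
where reduced means |b| <= a <= c, with b >= 0 whenever |b| = a or a = c, and primitive means gcd(a, b, c) = 1.
Reduced forces 3a^2 <= |D| = 739, so 1 <= a <= 15; b must have the parity of D, and c = (b^2 - D)/(4a) must be an integer >= a.
Enumerate a = 1..15, b in [-a, a]:
  a=1: (1, 1, 185)  [1]
  a=2..4: none
  a=5: (5, -1, 37), (5, 1, 37)  [2]
  a=6..10: none
  a=11: (11, -3, 17), (11, 3, 17)  [2]
  a=12..15: none
Total reduced forms: 1 + 2 + 2 = 5
h = 5

5


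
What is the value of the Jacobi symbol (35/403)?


Compute (35/403) via quadratic reciprocity:
  reciprocity: (35/403) -> -(403/35)
  reduce: (18/35)
  pull out 2: (2/35) = -1  (since 35 mod 8 = 3)
  reciprocity: (9/35) -> +(35/9)
  reduce: (8/9)
  pull out 2: (2/9) = +1  (since 9 mod 8 = 1)
  pull out 2: (2/9) = +1  (since 9 mod 8 = 1)
  pull out 2: (2/9) = +1  (since 9 mod 8 = 1)
  (1/9) = 1
Product of signs = 1

1


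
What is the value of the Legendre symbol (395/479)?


p = 479 is prime, so compute (395/479) with the reciprocity algorithm (Jacobi-symbol steps: pull out 2s via (2/n), flip via reciprocity, reduce):
  reciprocity: (395/479) -> -(479/395)
  reduce: (84/395)
  pull out 2: (2/395) = -1  (since 395 mod 8 = 3)
  pull out 2: (2/395) = -1  (since 395 mod 8 = 3)
  reciprocity: (21/395) -> +(395/21)
  reduce: (17/21)
  reciprocity: (17/21) -> +(21/17)
  reduce: (4/17)
  pull out 2: (2/17) = +1  (since 17 mod 8 = 1)
  pull out 2: (2/17) = +1  (since 17 mod 8 = 1)
  (1/17) = 1
Product of signs = -1
(395/479) = -1

-1


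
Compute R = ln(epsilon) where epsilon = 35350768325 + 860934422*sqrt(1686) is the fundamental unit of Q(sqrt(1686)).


epsilon = 35350768325 + 860934422*sqrt(1686)
= 7.0702e+10
R = ln(7.0702e+10)
= 24.9817

24.9817


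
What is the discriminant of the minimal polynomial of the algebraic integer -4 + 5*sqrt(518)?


The element -4 + 5*sqrt(518) has minimal polynomial:
x^2 + 8*x - 12934
Discriminant = (8)^2 - 4*(-12934)
= 64 + 51736
= 51800

51800


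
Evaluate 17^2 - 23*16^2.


x^2 - d*y^2
= 17^2 - 23*16^2
= 289 - 5888
= -5599

-5599


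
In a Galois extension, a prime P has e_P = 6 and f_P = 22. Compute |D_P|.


|D_P| = e * f
= 6 * 22
= 132

132


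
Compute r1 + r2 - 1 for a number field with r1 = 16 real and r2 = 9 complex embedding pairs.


By Dirichlet's unit theorem:
rank = r1 + r2 - 1
= 16 + 9 - 1
= 24

24


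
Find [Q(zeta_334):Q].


The degree equals Euler's totient phi(334).
334 = 2 * 167
phi(334) = 166

166


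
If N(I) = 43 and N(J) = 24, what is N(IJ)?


N(IJ) = N(I) * N(J)
= 43 * 24
= 1032

1032


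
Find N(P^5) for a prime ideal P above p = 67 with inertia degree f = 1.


N(P^a) = p^(a*f)
= 67^(5*1)
= 67^5
= 1350125107

1350125107


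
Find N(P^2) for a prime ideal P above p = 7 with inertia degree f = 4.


N(P^a) = p^(a*f)
= 7^(2*4)
= 7^8
= 5764801

5764801


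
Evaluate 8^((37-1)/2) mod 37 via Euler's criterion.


p = 37 is prime and the exponent is (p-1)/2 = 18, so by Euler's criterion 8^18 = (8/37) = +1 or -1 mod 37.
Compute by square-and-multiply:
  18 = 16 + 2 (binary 10010)
  Repeated squaring mod 37: 8^1 = 8, 8^2 = 27, 8^4 = 26, 8^8 = 10, 8^16 = 26
  8^18 = 8^16 * 8^2 = 26 * 27 mod 37
    26 * 27 = 702 = 36 mod 37
  8^18 = 36 mod 37
Result 36 = p - 1 = -1 mod 37: 8 is a quadratic non-residue mod 37. As a residue in [0, p-1] the value is 36.
8^18 mod 37 = 36

36


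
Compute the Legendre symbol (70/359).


p = 359 is prime, so compute (70/359) with the reciprocity algorithm (Jacobi-symbol steps: pull out 2s via (2/n), flip via reciprocity, reduce):
  pull out 2: (2/359) = +1  (since 359 mod 8 = 7)
  reciprocity: (35/359) -> -(359/35)
  reduce: (9/35)
  reciprocity: (9/35) -> +(35/9)
  reduce: (8/9)
  pull out 2: (2/9) = +1  (since 9 mod 8 = 1)
  pull out 2: (2/9) = +1  (since 9 mod 8 = 1)
  pull out 2: (2/9) = +1  (since 9 mod 8 = 1)
  (1/9) = 1
Product of signs = -1
(70/359) = -1

-1


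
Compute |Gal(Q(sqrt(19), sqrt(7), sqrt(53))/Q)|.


The 3 square roots of distinct primes are multiplicatively independent over Q,
so [K:Q] = 2^3 and Gal(K/Q) is isomorphic to (Z/2Z)^3.
|Gal| = 2^3 = 8

8


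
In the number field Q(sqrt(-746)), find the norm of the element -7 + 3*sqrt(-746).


N(a + b*sqrt(d)) = a^2 - d*b^2
= (-7)^2 - (-746)*(3)^2
= 49 + 6714
= 6763

6763


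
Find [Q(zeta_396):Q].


The degree equals Euler's totient phi(396).
396 = 2^2 * 3^2 * 11
phi(396) = 120

120


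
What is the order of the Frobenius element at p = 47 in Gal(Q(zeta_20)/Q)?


The Frobenius at p in Gal(Q(zeta_n)/Q) = (Z/nZ)* is the class of p, so its order is ord_20(47), the smallest k >= 1 with 47^k = 1 mod 20.
n = 20 = 2^2 * 5, phi(20) = 8; the order divides phi(n).
Divisors of 8: 1, 2, 4, 8
Repeated squaring mod 20: 47^1 = 7, 47^2 = 9, 47^4 = 1, 47^8 = 1
Test divisors in increasing order:
  k=1: 47^1 = 7 mod 20
  k=2: 47^2 = 9 mod 20
  k=4: 47^4 = 1 mod 20  <- first divisor giving 1
Order = 4

4


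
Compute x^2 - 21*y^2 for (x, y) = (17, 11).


x^2 - d*y^2
= 17^2 - 21*11^2
= 289 - 2541
= -2252

-2252


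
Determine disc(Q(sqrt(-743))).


For K = Q(sqrt(d)) with d squarefree: disc(K) = d if d = 1 mod 4, and disc(K) = 4d if d = 2 or 3 mod 4.
Here d = -743, and d mod 4 = 1.
d = 1 mod 4 (O_K = Z[(1+sqrt(d))/2]), so disc(K) = d = -743

-743


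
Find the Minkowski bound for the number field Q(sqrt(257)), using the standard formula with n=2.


d = 257, d mod 4 = 1, so disc(K) = d = 257; |disc(K)| = 257
Real quadratic field, so n = 2, s = r2 = 0, r1 = 2
M = (n!/n^n) * (4/pi)^s * sqrt(|disc(K)|) = (2!/2^2) * (4/pi)^0 * sqrt(257)
= 0.5 * 1.000000 * 16.031220
= 8.0156

8.0156


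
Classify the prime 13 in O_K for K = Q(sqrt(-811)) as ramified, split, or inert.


K = Q(sqrt(-811)). Since d mod 4 = 1, disc(K) = -811.
Check p | disc: -811 mod 13 = 8.
p does not divide disc. Compute Legendre symbol (d/p):
8^((13-1)/2) mod 13 = -1
(d/p) = -1, so p is inert: (p) stays prime with e=1, f=2, g=1.
Therefore p is inert.

inert


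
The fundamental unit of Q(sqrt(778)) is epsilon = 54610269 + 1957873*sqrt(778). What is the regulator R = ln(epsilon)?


epsilon = 54610269 + 1957873*sqrt(778)
= 1.0922e+08
R = ln(1.0922e+08)
= 18.5089

18.5089


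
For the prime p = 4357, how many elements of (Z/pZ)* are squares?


For prime p, the number of non-zero quadratic residues is (p-1)/2.
= (4357-1)/2
= 2178

2178


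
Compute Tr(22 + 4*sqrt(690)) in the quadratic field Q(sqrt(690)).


Tr(a + b*sqrt(d)) = (a + b*sqrt(d)) + (a - b*sqrt(d)) = 2a
= 2 * (22)
= 44

44


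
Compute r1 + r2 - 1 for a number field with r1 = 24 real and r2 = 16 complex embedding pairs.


By Dirichlet's unit theorem:
rank = r1 + r2 - 1
= 24 + 16 - 1
= 39

39


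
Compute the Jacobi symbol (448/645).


Compute (448/645) via quadratic reciprocity:
  pull out 2: (2/645) = -1  (since 645 mod 8 = 5)
  pull out 2: (2/645) = -1  (since 645 mod 8 = 5)
  pull out 2: (2/645) = -1  (since 645 mod 8 = 5)
  pull out 2: (2/645) = -1  (since 645 mod 8 = 5)
  pull out 2: (2/645) = -1  (since 645 mod 8 = 5)
  pull out 2: (2/645) = -1  (since 645 mod 8 = 5)
  reciprocity: (7/645) -> +(645/7)
  reduce: (1/7)
  (1/7) = 1
Product of signs = 1

1


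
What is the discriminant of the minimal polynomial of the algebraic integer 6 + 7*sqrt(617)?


The element 6 + 7*sqrt(617) has minimal polynomial:
x^2 - 12*x - 30197
Discriminant = (-12)^2 - 4*(-30197)
= 144 + 120788
= 120932

120932


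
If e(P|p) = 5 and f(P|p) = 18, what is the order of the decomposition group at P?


|D_P| = e * f
= 5 * 18
= 90

90


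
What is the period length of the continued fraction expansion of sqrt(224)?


Run the CF algorithm for sqrt(224).
a_0 = floor(sqrt(224)) = 14; set m_0=0, q_0=1.
Recurrence: m' = q*a - m,  q' = (d - m'^2)/q,  a' = floor((a_0 + m')/q').
  step 1: m=14, q=28, a=1
  step 2: m=14, q=1, a=28
a_2 = 2*a_0 = 28, so the period closes here.
sqrt(224) = [14; 1, 28]
Period length = 2

2


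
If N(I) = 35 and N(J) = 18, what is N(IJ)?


N(IJ) = N(I) * N(J)
= 35 * 18
= 630

630


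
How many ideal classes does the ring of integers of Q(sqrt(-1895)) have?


K = Q(sqrt(-1895)). d mod 4 = 1, so D = disc(K) = d = -1895
h(K) equals the number of primitive reduced positive-definite forms (a, b, c) = a*x^2 + b*x*y + c*y^2 with b^2 - 4ac = D,
where reduced means |b| <= a <= c, with b >= 0 whenever |b| = a or a = c, and primitive means gcd(a, b, c) = 1.
Reduced forces 3a^2 <= |D| = 1895, so 1 <= a <= 25; b must have the parity of D, and c = (b^2 - D)/(4a) must be an integer >= a.
Enumerate a = 1..25, b in [-a, a]:
  a=1: (1, 1, 474)  [1]
  a=2: (2, -1, 237), (2, 1, 237)  [2]
  a=3: (3, -1, 158), (3, 1, 158)  [2]
  a=4: (4, -3, 119), (4, 3, 119)  [2]
  a=5: (5, 5, 96)  [1]
  a=6: (6, -5, 80), (6, -1, 79), (6, 1, 79), (6, 5, 80)  [4]
  a=7: (7, -3, 68), (7, 3, 68)  [2]
  a=8: (8, -5, 60), (8, 5, 60)  [2]
  a=9: (9, -7, 54), (9, 7, 54)  [2]
  a=10: (10, -5, 48), (10, 5, 48)  [2]
  a=11: none
  a=12: (12, -11, 42), (12, -5, 40), (12, 5, 40), (12, 11, 42)  [4]
  a=13: (13, -9, 38), (13, 9, 38)  [2]
  a=14: (14, -11, 36), (14, -3, 34), (14, 3, 34), (14, 11, 36)  [4]
  a=15: (15, -5, 32), (15, 5, 32)  [2]
  a=16: (16, -5, 30), (16, 5, 30)  [2]
  a=17: (17, -3, 28), (17, 3, 28)  [2]
  a=18: (18, -11, 28), (18, -7, 27), (18, 7, 27), (18, 11, 28)  [4]
  a=19: (19, -9, 26), (19, 9, 26)  [2]
  a=20: (20, -5, 24), (20, 5, 24)  [2]
  a=21: (21, -17, 26), (21, -11, 24), (21, 11, 24), (21, 17, 26)  [4]
  a=22..25: none
Total reduced forms: 1 + 2 + 2 + 2 + 1 + 4 + 2 + 2 + 2 + 2 + 4 + 2 + 4 + 2 + 2 + 2 + 4 + 2 + 2 + 4 = 48
h = 48

48


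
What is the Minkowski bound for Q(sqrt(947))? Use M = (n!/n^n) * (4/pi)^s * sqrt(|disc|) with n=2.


d = 947, d mod 4 = 3, so disc(K) = 4d = 3788; |disc(K)| = 3788
Real quadratic field, so n = 2, s = r2 = 0, r1 = 2
M = (n!/n^n) * (4/pi)^s * sqrt(|disc(K)|) = (2!/2^2) * (4/pi)^0 * sqrt(3788)
= 0.5 * 1.000000 * 61.546730
= 30.7734

30.7734


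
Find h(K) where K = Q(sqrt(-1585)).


K = Q(sqrt(-1585)). d mod 4 = 3, so D = disc(K) = 4d = -6340
h(K) equals the number of primitive reduced positive-definite forms (a, b, c) = a*x^2 + b*x*y + c*y^2 with b^2 - 4ac = D,
where reduced means |b| <= a <= c, with b >= 0 whenever |b| = a or a = c, and primitive means gcd(a, b, c) = 1.
Reduced forces 3a^2 <= |D| = 6340, so 1 <= a <= 45; b must have the parity of D, and c = (b^2 - D)/(4a) must be an integer >= a.
Enumerate a = 1..45, b in [-a, a]:
  a=1: (1, 0, 1585)  [1]
  a=2: (2, 2, 793)  [1]
  a=3..4: none
  a=5: (5, 0, 317)  [1]
  a=6: none
  a=7: (7, -4, 227), (7, 4, 227)  [2]
  a=8..9: none
  a=10: (10, 10, 161)  [1]
  a=11..12: none
  a=13: (13, -2, 122), (13, 2, 122)  [2]
  a=14: (14, -10, 115), (14, 10, 115)  [2]
  a=15..16: none
  a=17: (17, -16, 97), (17, 16, 97)  [2]
  a=18: none
  a=19: (19, -14, 86), (19, 14, 86)  [2]
  a=20..22: none
  a=23: (23, -10, 70), (23, 10, 70)  [2]
  a=24..25: none
  a=26: (26, -2, 61), (26, 2, 61)  [2]
  a=27..33: none
  a=34: (34, -18, 49), (34, 18, 49)  [2]
  a=35: (35, -10, 46), (35, 10, 46)  [2]
  a=36..37: none
  a=38: (38, -14, 43), (38, 14, 43)  [2]
  a=39..45: none
Total reduced forms: 1 + 1 + 1 + 2 + 1 + 2 + 2 + 2 + 2 + 2 + 2 + 2 + 2 + 2 = 24
h = 24

24


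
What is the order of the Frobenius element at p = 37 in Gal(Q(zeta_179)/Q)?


The Frobenius at p in Gal(Q(zeta_n)/Q) = (Z/nZ)* is the class of p, so its order is ord_179(37), the smallest k >= 1 with 37^k = 1 mod 179.
n = 179 = 179, phi(179) = 178; the order divides phi(n).
Divisors of 178: 1, 2, 89, 178
Repeated squaring mod 179: 37^1 = 37, 37^2 = 116, 37^4 = 31, 37^8 = 66, 37^16 = 60, 37^32 = 20, 37^64 = 42, 37^128 = 153
Test divisors in increasing order:
  k=1: 37^1 = 37 mod 179
  k=2: 37^2 = 116 mod 179
  k=89: 37^89 = 42 * 60 * 66 * 37 = 178 mod 179
  k=178: 37^178 = 153 * 20 * 60 * 116 = 1 mod 179  <- first divisor giving 1
Order = 178

178


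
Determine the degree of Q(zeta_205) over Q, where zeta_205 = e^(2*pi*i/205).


The degree equals Euler's totient phi(205).
205 = 5 * 41
phi(205) = 160

160


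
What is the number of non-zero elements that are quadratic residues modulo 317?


For prime p, the number of non-zero quadratic residues is (p-1)/2.
= (317-1)/2
= 158

158


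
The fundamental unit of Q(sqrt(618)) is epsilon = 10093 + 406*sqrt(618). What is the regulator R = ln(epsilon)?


epsilon = 10093 + 406*sqrt(618)
= 20186.0000
R = ln(20186.0000)
= 9.9127

9.9127


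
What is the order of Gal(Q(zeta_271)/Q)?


|Gal(Q(zeta_271)/Q)| = phi(271)
= 270

270


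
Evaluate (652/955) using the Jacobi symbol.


Compute (652/955) via quadratic reciprocity:
  pull out 2: (2/955) = -1  (since 955 mod 8 = 3)
  pull out 2: (2/955) = -1  (since 955 mod 8 = 3)
  reciprocity: (163/955) -> -(955/163)
  reduce: (140/163)
  pull out 2: (2/163) = -1  (since 163 mod 8 = 3)
  pull out 2: (2/163) = -1  (since 163 mod 8 = 3)
  reciprocity: (35/163) -> -(163/35)
  reduce: (23/35)
  reciprocity: (23/35) -> -(35/23)
  reduce: (12/23)
  pull out 2: (2/23) = +1  (since 23 mod 8 = 7)
  pull out 2: (2/23) = +1  (since 23 mod 8 = 7)
  reciprocity: (3/23) -> -(23/3)
  reduce: (2/3)
  pull out 2: (2/3) = -1  (since 3 mod 8 = 3)
  (1/3) = 1
Product of signs = -1

-1


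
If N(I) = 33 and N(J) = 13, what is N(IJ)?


N(IJ) = N(I) * N(J)
= 33 * 13
= 429

429


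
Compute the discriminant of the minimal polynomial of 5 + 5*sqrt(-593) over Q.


The element 5 + 5*sqrt(-593) has minimal polynomial:
x^2 - 10*x + 14850
Discriminant = (-10)^2 - 4*(14850)
= 100 - 59400
= -59300

-59300


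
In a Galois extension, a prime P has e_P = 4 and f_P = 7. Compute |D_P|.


|D_P| = e * f
= 4 * 7
= 28

28


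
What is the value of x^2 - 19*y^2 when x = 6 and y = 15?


x^2 - d*y^2
= 6^2 - 19*15^2
= 36 - 4275
= -4239

-4239


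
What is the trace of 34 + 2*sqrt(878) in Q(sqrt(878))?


Tr(a + b*sqrt(d)) = (a + b*sqrt(d)) + (a - b*sqrt(d)) = 2a
= 2 * (34)
= 68

68


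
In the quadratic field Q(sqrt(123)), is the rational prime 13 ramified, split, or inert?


K = Q(sqrt(123)). Since d mod 4 = 3, disc(K) = 492.
Check p | disc: 492 mod 13 = 11.
p does not divide disc. Compute Legendre symbol (d/p):
6^((13-1)/2) mod 13 = -1
(d/p) = -1, so p is inert: (p) stays prime with e=1, f=2, g=1.
Therefore p is inert.

inert


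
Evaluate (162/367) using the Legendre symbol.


p = 367 is prime, so compute (162/367) with the reciprocity algorithm (Jacobi-symbol steps: pull out 2s via (2/n), flip via reciprocity, reduce):
  pull out 2: (2/367) = +1  (since 367 mod 8 = 7)
  reciprocity: (81/367) -> +(367/81)
  reduce: (43/81)
  reciprocity: (43/81) -> +(81/43)
  reduce: (38/43)
  pull out 2: (2/43) = -1  (since 43 mod 8 = 3)
  reciprocity: (19/43) -> -(43/19)
  reduce: (5/19)
  reciprocity: (5/19) -> +(19/5)
  reduce: (4/5)
  pull out 2: (2/5) = -1  (since 5 mod 8 = 5)
  pull out 2: (2/5) = -1  (since 5 mod 8 = 5)
  (1/5) = 1
Product of signs = 1
(162/367) = 1

1


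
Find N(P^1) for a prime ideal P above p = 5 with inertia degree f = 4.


N(P^a) = p^(a*f)
= 5^(1*4)
= 5^4
= 625

625


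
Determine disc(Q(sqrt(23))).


For K = Q(sqrt(d)) with d squarefree: disc(K) = d if d = 1 mod 4, and disc(K) = 4d if d = 2 or 3 mod 4.
Here d = 23, and d mod 4 = 3.
d = 3 mod 4, not 1 (O_K = Z[sqrt(d)]), so disc(K) = 4d = 4 * (23) = 92

92


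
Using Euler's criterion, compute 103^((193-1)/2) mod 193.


p = 193 is prime and the exponent is (p-1)/2 = 96, so by Euler's criterion 103^96 = (103/193) = +1 or -1 mod 193.
Compute by square-and-multiply:
  96 = 64 + 32 (binary 1100000)
  Repeated squaring mod 193: 103^1 = 103, 103^2 = 187, 103^4 = 36, 103^8 = 138, 103^16 = 130, 103^32 = 109, 103^64 = 108
  103^96 = 103^64 * 103^32 = 108 * 109 mod 193
    108 * 109 = 11772 = 192 mod 193
  103^96 = 192 mod 193
Result 192 = p - 1 = -1 mod 193: 103 is a quadratic non-residue mod 193. As a residue in [0, p-1] the value is 192.
103^96 mod 193 = 192

192


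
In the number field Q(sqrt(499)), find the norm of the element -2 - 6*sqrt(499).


N(a + b*sqrt(d)) = a^2 - d*b^2
= (-2)^2 - (499)*(-6)^2
= 4 - 17964
= -17960

-17960


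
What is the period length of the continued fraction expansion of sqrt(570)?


Run the CF algorithm for sqrt(570).
a_0 = floor(sqrt(570)) = 23; set m_0=0, q_0=1.
Recurrence: m' = q*a - m,  q' = (d - m'^2)/q,  a' = floor((a_0 + m')/q').
  step 1: m=23, q=41, a=1
  step 2: m=18, q=6, a=6
  step 3: m=18, q=41, a=1
  step 4: m=23, q=1, a=46
a_4 = 2*a_0 = 46, so the period closes here.
sqrt(570) = [23; 1, 6, 1, 46]
Period length = 4

4


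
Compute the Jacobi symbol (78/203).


Compute (78/203) via quadratic reciprocity:
  pull out 2: (2/203) = -1  (since 203 mod 8 = 3)
  reciprocity: (39/203) -> -(203/39)
  reduce: (8/39)
  pull out 2: (2/39) = +1  (since 39 mod 8 = 7)
  pull out 2: (2/39) = +1  (since 39 mod 8 = 7)
  pull out 2: (2/39) = +1  (since 39 mod 8 = 7)
  (1/39) = 1
Product of signs = 1

1


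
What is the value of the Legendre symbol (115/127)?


p = 127 is prime, so compute (115/127) with the reciprocity algorithm (Jacobi-symbol steps: pull out 2s via (2/n), flip via reciprocity, reduce):
  reciprocity: (115/127) -> -(127/115)
  reduce: (12/115)
  pull out 2: (2/115) = -1  (since 115 mod 8 = 3)
  pull out 2: (2/115) = -1  (since 115 mod 8 = 3)
  reciprocity: (3/115) -> -(115/3)
  reduce: (1/3)
  (1/3) = 1
Product of signs = 1
(115/127) = 1

1


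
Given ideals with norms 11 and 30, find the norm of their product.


N(IJ) = N(I) * N(J)
= 11 * 30
= 330

330


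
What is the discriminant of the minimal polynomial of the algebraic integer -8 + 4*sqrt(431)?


The element -8 + 4*sqrt(431) has minimal polynomial:
x^2 + 16*x - 6832
Discriminant = (16)^2 - 4*(-6832)
= 256 + 27328
= 27584

27584


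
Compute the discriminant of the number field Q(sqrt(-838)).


For K = Q(sqrt(d)) with d squarefree: disc(K) = d if d = 1 mod 4, and disc(K) = 4d if d = 2 or 3 mod 4.
Here d = -838, and d mod 4 = 2.
d = 2 mod 4, not 1 (O_K = Z[sqrt(d)]), so disc(K) = 4d = 4 * (-838) = -3352

-3352


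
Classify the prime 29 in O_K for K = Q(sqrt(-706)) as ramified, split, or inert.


K = Q(sqrt(-706)). Since d mod 4 = 2, disc(K) = -2824.
Check p | disc: -2824 mod 29 = 18.
p does not divide disc. Compute Legendre symbol (d/p):
19^((29-1)/2) mod 29 = -1
(d/p) = -1, so p is inert: (p) stays prime with e=1, f=2, g=1.
Therefore p is inert.

inert


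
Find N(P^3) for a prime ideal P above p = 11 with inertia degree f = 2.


N(P^a) = p^(a*f)
= 11^(3*2)
= 11^6
= 1771561

1771561


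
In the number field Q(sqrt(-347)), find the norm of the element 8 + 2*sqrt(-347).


N(a + b*sqrt(d)) = a^2 - d*b^2
= (8)^2 - (-347)*(2)^2
= 64 + 1388
= 1452

1452


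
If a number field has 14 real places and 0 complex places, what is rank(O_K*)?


By Dirichlet's unit theorem:
rank = r1 + r2 - 1
= 14 + 0 - 1
= 13

13


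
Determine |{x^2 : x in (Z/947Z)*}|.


For prime p, the number of non-zero quadratic residues is (p-1)/2.
= (947-1)/2
= 473

473


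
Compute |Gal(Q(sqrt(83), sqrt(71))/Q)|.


The 2 square roots of distinct primes are multiplicatively independent over Q,
so [K:Q] = 2^2 and Gal(K/Q) is isomorphic to (Z/2Z)^2.
|Gal| = 2^2 = 4

4


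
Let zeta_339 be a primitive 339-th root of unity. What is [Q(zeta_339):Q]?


The degree equals Euler's totient phi(339).
339 = 3 * 113
phi(339) = 224

224


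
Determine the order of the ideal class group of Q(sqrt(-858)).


K = Q(sqrt(-858)). d mod 4 = 2, so D = disc(K) = 4d = -3432
h(K) equals the number of primitive reduced positive-definite forms (a, b, c) = a*x^2 + b*x*y + c*y^2 with b^2 - 4ac = D,
where reduced means |b| <= a <= c, with b >= 0 whenever |b| = a or a = c, and primitive means gcd(a, b, c) = 1.
Reduced forces 3a^2 <= |D| = 3432, so 1 <= a <= 33; b must have the parity of D, and c = (b^2 - D)/(4a) must be an integer >= a.
Enumerate a = 1..33, b in [-a, a]:
  a=1: (1, 0, 858)  [1]
  a=2: (2, 0, 429)  [1]
  a=3: (3, 0, 286)  [1]
  a=4..5: none
  a=6: (6, 0, 143)  [1]
  a=7..10: none
  a=11: (11, 0, 78)  [1]
  a=12: none
  a=13: (13, 0, 66)  [1]
  a=14..16: none
  a=17: (17, -6, 51), (17, 6, 51)  [2]
  a=18: none
  a=19: (19, -8, 46), (19, 8, 46)  [2]
  a=20..21: none
  a=22: (22, 0, 39)  [1]
  a=23: (23, -8, 38), (23, 8, 38)  [2]
  a=24..25: none
  a=26: (26, 0, 33)  [1]
  a=27..30: none
  a=31: (31, -28, 34), (31, 28, 34)  [2]
  a=32..33: none
Total reduced forms: 1 + 1 + 1 + 1 + 1 + 1 + 2 + 2 + 1 + 2 + 1 + 2 = 16
h = 16

16


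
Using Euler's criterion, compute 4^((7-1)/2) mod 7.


p = 7 is prime and the exponent is (p-1)/2 = 3, so by Euler's criterion 4^3 = (4/7) = +1 or -1 mod 7.
Compute by square-and-multiply:
  3 = 2 + 1 (binary 11)
  Repeated squaring mod 7: 4^1 = 4, 4^2 = 2
  4^3 = 4^2 * 4^1 = 2 * 4 mod 7
    2 * 4 = 8 = 1 mod 7
  4^3 = 1 mod 7
Result 1: 4 is a quadratic residue mod 7.
4^3 mod 7 = 1

1


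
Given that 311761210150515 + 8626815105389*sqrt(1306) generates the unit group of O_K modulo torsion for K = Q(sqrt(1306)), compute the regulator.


epsilon = 311761210150515 + 8626815105389*sqrt(1306)
= 6.2352e+14
R = ln(6.2352e+14)
= 34.0664

34.0664


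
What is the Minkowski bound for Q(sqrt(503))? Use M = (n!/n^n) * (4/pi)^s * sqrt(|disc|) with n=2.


d = 503, d mod 4 = 3, so disc(K) = 4d = 2012; |disc(K)| = 2012
Real quadratic field, so n = 2, s = r2 = 0, r1 = 2
M = (n!/n^n) * (4/pi)^s * sqrt(|disc(K)|) = (2!/2^2) * (4/pi)^0 * sqrt(2012)
= 0.5 * 1.000000 * 44.855323
= 22.4277

22.4277


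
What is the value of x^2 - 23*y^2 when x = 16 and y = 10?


x^2 - d*y^2
= 16^2 - 23*10^2
= 256 - 2300
= -2044

-2044


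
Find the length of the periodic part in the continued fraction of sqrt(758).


Run the CF algorithm for sqrt(758).
a_0 = floor(sqrt(758)) = 27; set m_0=0, q_0=1.
Recurrence: m' = q*a - m,  q' = (d - m'^2)/q,  a' = floor((a_0 + m')/q').
  step 1: m=27, q=29, a=1
  step 2: m=2, q=26, a=1
  step 3: m=24, q=7, a=7
  step 4: m=25, q=19, a=2
  step 5: m=13, q=31, a=1
  step 6: m=18, q=14, a=3
  step 7: m=24, q=13, a=3
  step 8: m=15, q=41, a=1
  step 9: m=26, q=2, a=26
  step 10: m=26, q=41, a=1
  step 11: m=15, q=13, a=3
  step 12: m=24, q=14, a=3
  step 13: m=18, q=31, a=1
  step 14: m=13, q=19, a=2
  step 15: m=25, q=7, a=7
  step 16: m=24, q=26, a=1
  step 17: m=2, q=29, a=1
  step 18: m=27, q=1, a=54
a_18 = 2*a_0 = 54, so the period closes here.
sqrt(758) = [27; 1, 1, 7, 2, 1, 3, 3, 1, 26, 1, 3, 3, 1, 2, 7, 1, 1, 54]
Period length = 18

18


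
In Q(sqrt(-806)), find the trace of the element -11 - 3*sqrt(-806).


Tr(a + b*sqrt(d)) = (a + b*sqrt(d)) + (a - b*sqrt(d)) = 2a
= 2 * (-11)
= -22

-22


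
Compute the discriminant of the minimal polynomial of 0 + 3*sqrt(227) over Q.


The element 0 + 3*sqrt(227) has minimal polynomial:
x^2 + 0*x - 2043
Discriminant = (0)^2 - 4*(-2043)
= 0 + 8172
= 8172

8172


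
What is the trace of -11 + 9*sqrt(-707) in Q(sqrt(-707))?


Tr(a + b*sqrt(d)) = (a + b*sqrt(d)) + (a - b*sqrt(d)) = 2a
= 2 * (-11)
= -22

-22


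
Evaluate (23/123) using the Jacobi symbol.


Compute (23/123) via quadratic reciprocity:
  reciprocity: (23/123) -> -(123/23)
  reduce: (8/23)
  pull out 2: (2/23) = +1  (since 23 mod 8 = 7)
  pull out 2: (2/23) = +1  (since 23 mod 8 = 7)
  pull out 2: (2/23) = +1  (since 23 mod 8 = 7)
  (1/23) = 1
Product of signs = -1

-1


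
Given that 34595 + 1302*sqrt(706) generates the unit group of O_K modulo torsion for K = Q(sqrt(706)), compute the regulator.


epsilon = 34595 + 1302*sqrt(706)
= 69190.0000
R = ln(69190.0000)
= 11.1446

11.1446


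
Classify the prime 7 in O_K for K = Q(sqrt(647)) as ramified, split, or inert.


K = Q(sqrt(647)). Since d mod 4 = 3, disc(K) = 2588.
Check p | disc: 2588 mod 7 = 5.
p does not divide disc. Compute Legendre symbol (d/p):
3^((7-1)/2) mod 7 = -1
(d/p) = -1, so p is inert: (p) stays prime with e=1, f=2, g=1.
Therefore p is inert.

inert


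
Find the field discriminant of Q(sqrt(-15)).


For K = Q(sqrt(d)) with d squarefree: disc(K) = d if d = 1 mod 4, and disc(K) = 4d if d = 2 or 3 mod 4.
Here d = -15, and d mod 4 = 1.
d = 1 mod 4 (O_K = Z[(1+sqrt(d))/2]), so disc(K) = d = -15

-15


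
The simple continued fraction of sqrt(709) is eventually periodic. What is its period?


Run the CF algorithm for sqrt(709).
a_0 = floor(sqrt(709)) = 26; set m_0=0, q_0=1.
Recurrence: m' = q*a - m,  q' = (d - m'^2)/q,  a' = floor((a_0 + m')/q').
  step 1: m=26, q=33, a=1
  step 2: m=7, q=20, a=1
  step 3: m=13, q=27, a=1
  step 4: m=14, q=19, a=2
  step 5: m=24, q=7, a=7
  step 6: m=25, q=12, a=4
  step 7: m=23, q=15, a=3
  step 8: m=22, q=15, a=3
  step 9: m=23, q=12, a=4
  step 10: m=25, q=7, a=7
  step 11: m=24, q=19, a=2
  step 12: m=14, q=27, a=1
  step 13: m=13, q=20, a=1
  step 14: m=7, q=33, a=1
  step 15: m=26, q=1, a=52
a_15 = 2*a_0 = 52, so the period closes here.
sqrt(709) = [26; 1, 1, 1, 2, 7, 4, 3, 3, 4, 7, 2, 1, 1, 1, 52]
Period length = 15

15


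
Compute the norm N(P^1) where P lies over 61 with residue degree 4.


N(P^a) = p^(a*f)
= 61^(1*4)
= 61^4
= 13845841

13845841


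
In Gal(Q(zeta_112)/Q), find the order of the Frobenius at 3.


The Frobenius at p in Gal(Q(zeta_n)/Q) = (Z/nZ)* is the class of p, so its order is ord_112(3), the smallest k >= 1 with 3^k = 1 mod 112.
n = 112 = 2^4 * 7, phi(112) = 48; the order divides phi(n).
Divisors of 48: 1, 2, 3, 4, 6, 8, 12, 16, 24, 48
Repeated squaring mod 112: 3^1 = 3, 3^2 = 9, 3^4 = 81, 3^8 = 65, 3^16 = 81, 3^32 = 65
Test divisors in increasing order:
  k=1: 3^1 = 3 mod 112
  k=2: 3^2 = 9 mod 112
  k=3: 3^3 = 9 * 3 = 27 mod 112
  k=4: 3^4 = 81 mod 112
  k=6: 3^6 = 81 * 9 = 57 mod 112
  k=8: 3^8 = 65 mod 112
  k=12: 3^12 = 65 * 81 = 1 mod 112  <- first divisor giving 1
Order = 12

12


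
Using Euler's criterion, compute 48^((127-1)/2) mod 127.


p = 127 is prime and the exponent is (p-1)/2 = 63, so by Euler's criterion 48^63 = (48/127) = +1 or -1 mod 127.
Compute by square-and-multiply:
  63 = 32 + 16 + 8 + 4 + 2 + 1 (binary 111111)
  Repeated squaring mod 127: 48^1 = 48, 48^2 = 18, 48^4 = 70, 48^8 = 74, 48^16 = 15, 48^32 = 98
  48^63 = 48^32 * 48^16 * 48^8 * 48^4 * 48^2 * 48^1 = 98 * 15 * 74 * 70 * 18 * 48 mod 127
    98 * 15 = 1470 = 73 mod 127
    73 * 74 = 5402 = 68 mod 127
    68 * 70 = 4760 = 61 mod 127
    61 * 18 = 1098 = 82 mod 127
    82 * 48 = 3936 = 126 mod 127
  48^63 = 126 mod 127
Result 126 = p - 1 = -1 mod 127: 48 is a quadratic non-residue mod 127. As a residue in [0, p-1] the value is 126.
48^63 mod 127 = 126

126


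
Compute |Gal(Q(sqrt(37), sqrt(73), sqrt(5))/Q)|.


The 3 square roots of distinct primes are multiplicatively independent over Q,
so [K:Q] = 2^3 and Gal(K/Q) is isomorphic to (Z/2Z)^3.
|Gal| = 2^3 = 8

8


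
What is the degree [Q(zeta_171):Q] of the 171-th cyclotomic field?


The degree equals Euler's totient phi(171).
171 = 3^2 * 19
phi(171) = 108

108


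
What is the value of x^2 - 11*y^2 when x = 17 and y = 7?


x^2 - d*y^2
= 17^2 - 11*7^2
= 289 - 539
= -250

-250


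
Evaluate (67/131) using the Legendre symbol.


p = 131 is prime, so compute (67/131) with the reciprocity algorithm (Jacobi-symbol steps: pull out 2s via (2/n), flip via reciprocity, reduce):
  reciprocity: (67/131) -> -(131/67)
  reduce: (64/67)
  pull out 2: (2/67) = -1  (since 67 mod 8 = 3)
  pull out 2: (2/67) = -1  (since 67 mod 8 = 3)
  pull out 2: (2/67) = -1  (since 67 mod 8 = 3)
  pull out 2: (2/67) = -1  (since 67 mod 8 = 3)
  pull out 2: (2/67) = -1  (since 67 mod 8 = 3)
  pull out 2: (2/67) = -1  (since 67 mod 8 = 3)
  (1/67) = 1
Product of signs = -1
(67/131) = -1

-1


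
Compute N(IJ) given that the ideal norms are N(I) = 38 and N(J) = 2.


N(IJ) = N(I) * N(J)
= 38 * 2
= 76

76


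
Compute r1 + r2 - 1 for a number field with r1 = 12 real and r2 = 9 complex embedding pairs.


By Dirichlet's unit theorem:
rank = r1 + r2 - 1
= 12 + 9 - 1
= 20

20


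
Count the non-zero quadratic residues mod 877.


For prime p, the number of non-zero quadratic residues is (p-1)/2.
= (877-1)/2
= 438

438


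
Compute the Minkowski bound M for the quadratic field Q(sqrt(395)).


d = 395, d mod 4 = 3, so disc(K) = 4d = 1580; |disc(K)| = 1580
Real quadratic field, so n = 2, s = r2 = 0, r1 = 2
M = (n!/n^n) * (4/pi)^s * sqrt(|disc(K)|) = (2!/2^2) * (4/pi)^0 * sqrt(1580)
= 0.5 * 1.000000 * 39.749214
= 19.8746

19.8746


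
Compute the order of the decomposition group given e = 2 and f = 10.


|D_P| = e * f
= 2 * 10
= 20

20


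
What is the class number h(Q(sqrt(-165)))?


K = Q(sqrt(-165)). d mod 4 = 3, so D = disc(K) = 4d = -660
h(K) equals the number of primitive reduced positive-definite forms (a, b, c) = a*x^2 + b*x*y + c*y^2 with b^2 - 4ac = D,
where reduced means |b| <= a <= c, with b >= 0 whenever |b| = a or a = c, and primitive means gcd(a, b, c) = 1.
Reduced forces 3a^2 <= |D| = 660, so 1 <= a <= 14; b must have the parity of D, and c = (b^2 - D)/(4a) must be an integer >= a.
Enumerate a = 1..14, b in [-a, a]:
  a=1: (1, 0, 165)  [1]
  a=2: (2, 2, 83)  [1]
  a=3: (3, 0, 55)  [1]
  a=4: none
  a=5: (5, 0, 33)  [1]
  a=6: (6, 6, 29)  [1]
  a=7..9: none
  a=10: (10, 10, 19)  [1]
  a=11: (11, 0, 15)  [1]
  a=12: none
  a=13: (13, 4, 13)  [1]
  a=14: none
Total reduced forms: 1 + 1 + 1 + 1 + 1 + 1 + 1 + 1 = 8
h = 8

8


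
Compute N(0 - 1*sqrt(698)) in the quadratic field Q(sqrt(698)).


N(a + b*sqrt(d)) = a^2 - d*b^2
= (0)^2 - (698)*(-1)^2
= 0 - 698
= -698

-698


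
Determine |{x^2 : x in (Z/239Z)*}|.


For prime p, the number of non-zero quadratic residues is (p-1)/2.
= (239-1)/2
= 119

119


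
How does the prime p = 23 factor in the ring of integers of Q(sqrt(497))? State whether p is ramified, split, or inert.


K = Q(sqrt(497)). Since d mod 4 = 1, disc(K) = 497.
Check p | disc: 497 mod 23 = 14.
p does not divide disc. Compute Legendre symbol (d/p):
14^((23-1)/2) mod 23 = -1
(d/p) = -1, so p is inert: (p) stays prime with e=1, f=2, g=1.
Therefore p is inert.

inert


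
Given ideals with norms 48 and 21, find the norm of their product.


N(IJ) = N(I) * N(J)
= 48 * 21
= 1008

1008


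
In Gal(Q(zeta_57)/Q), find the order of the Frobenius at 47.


The Frobenius at p in Gal(Q(zeta_n)/Q) = (Z/nZ)* is the class of p, so its order is ord_57(47), the smallest k >= 1 with 47^k = 1 mod 57.
n = 57 = 3 * 19, phi(57) = 36; the order divides phi(n).
Divisors of 36: 1, 2, 3, 4, 6, 9, 12, 18, 36
Repeated squaring mod 57: 47^1 = 47, 47^2 = 43, 47^4 = 25, 47^8 = 55, 47^16 = 4, 47^32 = 16
Test divisors in increasing order:
  k=1: 47^1 = 47 mod 57
  k=2: 47^2 = 43 mod 57
  k=3: 47^3 = 43 * 47 = 26 mod 57
  k=4: 47^4 = 25 mod 57
  k=6: 47^6 = 25 * 43 = 49 mod 57
  k=9: 47^9 = 55 * 47 = 20 mod 57
  k=12: 47^12 = 55 * 25 = 7 mod 57
  k=18: 47^18 = 4 * 43 = 1 mod 57  <- first divisor giving 1
Order = 18

18


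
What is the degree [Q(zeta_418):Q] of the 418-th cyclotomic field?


The degree equals Euler's totient phi(418).
418 = 2 * 11 * 19
phi(418) = 180

180


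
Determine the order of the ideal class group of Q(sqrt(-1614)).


K = Q(sqrt(-1614)). d mod 4 = 2, so D = disc(K) = 4d = -6456
h(K) equals the number of primitive reduced positive-definite forms (a, b, c) = a*x^2 + b*x*y + c*y^2 with b^2 - 4ac = D,
where reduced means |b| <= a <= c, with b >= 0 whenever |b| = a or a = c, and primitive means gcd(a, b, c) = 1.
Reduced forces 3a^2 <= |D| = 6456, so 1 <= a <= 46; b must have the parity of D, and c = (b^2 - D)/(4a) must be an integer >= a.
Enumerate a = 1..46, b in [-a, a]:
  a=1: (1, 0, 1614)  [1]
  a=2: (2, 0, 807)  [1]
  a=3: (3, 0, 538)  [1]
  a=4: none
  a=5: (5, -2, 323), (5, 2, 323)  [2]
  a=6: (6, 0, 269)  [1]
  a=7..9: none
  a=10: (10, -8, 163), (10, 8, 163)  [2]
  a=11: (11, -10, 149), (11, 10, 149)  [2]
  a=12..14: none
  a=15: (15, -12, 110), (15, 12, 110)  [2]
  a=16: none
  a=17: (17, -2, 95), (17, 2, 95)  [2]
  a=18: none
  a=19: (19, -2, 85), (19, 2, 85)  [2]
  a=20..21: none
  a=22: (22, -12, 75), (22, 12, 75)  [2]
  a=23..24: none
  a=25: (25, -12, 66), (25, 12, 66)  [2]
  a=26..29: none
  a=30: (30, -12, 55), (30, 12, 55)  [2]
  a=31..32: none
  a=33: (33, -12, 50), (33, 12, 50)  [2]
  a=34: (34, -32, 55), (34, 32, 55)  [2]
  a=35..37: none
  a=38: (38, -36, 51), (38, 36, 51)  [2]
  a=39..46: none
Total reduced forms: 1 + 1 + 1 + 2 + 1 + 2 + 2 + 2 + 2 + 2 + 2 + 2 + 2 + 2 + 2 + 2 = 28
h = 28

28


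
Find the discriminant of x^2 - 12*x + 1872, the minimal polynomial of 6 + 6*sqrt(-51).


The element 6 + 6*sqrt(-51) has minimal polynomial:
x^2 - 12*x + 1872
Discriminant = (-12)^2 - 4*(1872)
= 144 - 7488
= -7344

-7344


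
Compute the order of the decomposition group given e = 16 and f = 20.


|D_P| = e * f
= 16 * 20
= 320

320


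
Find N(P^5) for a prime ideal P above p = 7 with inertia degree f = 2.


N(P^a) = p^(a*f)
= 7^(5*2)
= 7^10
= 282475249

282475249


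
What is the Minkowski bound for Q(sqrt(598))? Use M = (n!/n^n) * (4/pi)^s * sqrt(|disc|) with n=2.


d = 598, d mod 4 = 2, so disc(K) = 4d = 2392; |disc(K)| = 2392
Real quadratic field, so n = 2, s = r2 = 0, r1 = 2
M = (n!/n^n) * (4/pi)^s * sqrt(|disc(K)|) = (2!/2^2) * (4/pi)^0 * sqrt(2392)
= 0.5 * 1.000000 * 48.908077
= 24.4540

24.4540


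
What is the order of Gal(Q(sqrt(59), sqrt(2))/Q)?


The 2 square roots of distinct primes are multiplicatively independent over Q,
so [K:Q] = 2^2 and Gal(K/Q) is isomorphic to (Z/2Z)^2.
|Gal| = 2^2 = 4

4


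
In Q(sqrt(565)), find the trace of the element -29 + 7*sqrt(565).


Tr(a + b*sqrt(d)) = (a + b*sqrt(d)) + (a - b*sqrt(d)) = 2a
= 2 * (-29)
= -58

-58


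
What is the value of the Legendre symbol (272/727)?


p = 727 is prime, so compute (272/727) with the reciprocity algorithm (Jacobi-symbol steps: pull out 2s via (2/n), flip via reciprocity, reduce):
  pull out 2: (2/727) = +1  (since 727 mod 8 = 7)
  pull out 2: (2/727) = +1  (since 727 mod 8 = 7)
  pull out 2: (2/727) = +1  (since 727 mod 8 = 7)
  pull out 2: (2/727) = +1  (since 727 mod 8 = 7)
  reciprocity: (17/727) -> +(727/17)
  reduce: (13/17)
  reciprocity: (13/17) -> +(17/13)
  reduce: (4/13)
  pull out 2: (2/13) = -1  (since 13 mod 8 = 5)
  pull out 2: (2/13) = -1  (since 13 mod 8 = 5)
  (1/13) = 1
Product of signs = 1
(272/727) = 1

1


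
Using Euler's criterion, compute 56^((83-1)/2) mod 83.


p = 83 is prime and the exponent is (p-1)/2 = 41, so by Euler's criterion 56^41 = (56/83) = +1 or -1 mod 83.
Compute by square-and-multiply:
  41 = 32 + 8 + 1 (binary 101001)
  Repeated squaring mod 83: 56^1 = 56, 56^2 = 65, 56^4 = 75, 56^8 = 64, 56^16 = 29, 56^32 = 11
  56^41 = 56^32 * 56^8 * 56^1 = 11 * 64 * 56 mod 83
    11 * 64 = 704 = 40 mod 83
    40 * 56 = 2240 = 82 mod 83
  56^41 = 82 mod 83
Result 82 = p - 1 = -1 mod 83: 56 is a quadratic non-residue mod 83. As a residue in [0, p-1] the value is 82.
56^41 mod 83 = 82

82


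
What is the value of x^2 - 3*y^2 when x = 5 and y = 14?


x^2 - d*y^2
= 5^2 - 3*14^2
= 25 - 588
= -563

-563


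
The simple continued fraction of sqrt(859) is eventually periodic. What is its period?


Run the CF algorithm for sqrt(859).
a_0 = floor(sqrt(859)) = 29; set m_0=0, q_0=1.
Recurrence: m' = q*a - m,  q' = (d - m'^2)/q,  a' = floor((a_0 + m')/q').
  step 1: m=29, q=18, a=3
  step 2: m=25, q=13, a=4
  step 3: m=27, q=10, a=5
  step 4: m=23, q=33, a=1
  step 5: m=10, q=23, a=1
  step 6: m=13, q=30, a=1
  step 7: m=17, q=19, a=2
  step 8: m=21, q=22, a=2
  step 9: m=23, q=15, a=3
  step 10: m=22, q=25, a=2
  step 11: m=28, q=3, a=19
  step 12: m=29, q=6, a=9
  step 13: m=25, q=39, a=1
  step 14: m=14, q=17, a=2
  step 15: m=20, q=27, a=1
  step 16: m=7, q=30, a=1
  step 17: m=23, q=11, a=4
  step 18: m=21, q=38, a=1
  step 19: m=17, q=15, a=3
  step 20: m=28, q=5, a=11
  step 21: m=27, q=26, a=2
  step 22: m=25, q=9, a=6
  step 23: m=29, q=2, a=29
  step 24: m=29, q=9, a=6
  step 25: m=25, q=26, a=2
  step 26: m=27, q=5, a=11
  step 27: m=28, q=15, a=3
  step 28: m=17, q=38, a=1
  step 29: m=21, q=11, a=4
  step 30: m=23, q=30, a=1
  step 31: m=7, q=27, a=1
  step 32: m=20, q=17, a=2
  step 33: m=14, q=39, a=1
  step 34: m=25, q=6, a=9
  step 35: m=29, q=3, a=19
  step 36: m=28, q=25, a=2
  step 37: m=22, q=15, a=3
  step 38: m=23, q=22, a=2
  step 39: m=21, q=19, a=2
  step 40: m=17, q=30, a=1
  step 41: m=13, q=23, a=1
  step 42: m=10, q=33, a=1
  step 43: m=23, q=10, a=5
  step 44: m=27, q=13, a=4
  step 45: m=25, q=18, a=3
  step 46: m=29, q=1, a=58
a_46 = 2*a_0 = 58, so the period closes here.
sqrt(859) = [29; 3, 4, 5, 1, 1, 1, 2, 2, 3, 2, 19, 9, 1, 2, 1, 1, 4, 1, 3, 11, 2, 6, 29, 6, 2, 11, 3, 1, 4, 1, 1, 2, 1, 9, 19, 2, 3, 2, 2, 1, 1, 1, 5, 4, 3, 58]
Period length = 46

46


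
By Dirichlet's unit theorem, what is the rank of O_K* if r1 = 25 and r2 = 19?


By Dirichlet's unit theorem:
rank = r1 + r2 - 1
= 25 + 19 - 1
= 43

43


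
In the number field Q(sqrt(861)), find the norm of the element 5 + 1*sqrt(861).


N(a + b*sqrt(d)) = a^2 - d*b^2
= (5)^2 - (861)*(1)^2
= 25 - 861
= -836

-836


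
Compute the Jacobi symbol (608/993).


Compute (608/993) via quadratic reciprocity:
  pull out 2: (2/993) = +1  (since 993 mod 8 = 1)
  pull out 2: (2/993) = +1  (since 993 mod 8 = 1)
  pull out 2: (2/993) = +1  (since 993 mod 8 = 1)
  pull out 2: (2/993) = +1  (since 993 mod 8 = 1)
  pull out 2: (2/993) = +1  (since 993 mod 8 = 1)
  reciprocity: (19/993) -> +(993/19)
  reduce: (5/19)
  reciprocity: (5/19) -> +(19/5)
  reduce: (4/5)
  pull out 2: (2/5) = -1  (since 5 mod 8 = 5)
  pull out 2: (2/5) = -1  (since 5 mod 8 = 5)
  (1/5) = 1
Product of signs = 1

1


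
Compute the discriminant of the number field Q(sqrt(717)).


For K = Q(sqrt(d)) with d squarefree: disc(K) = d if d = 1 mod 4, and disc(K) = 4d if d = 2 or 3 mod 4.
Here d = 717, and d mod 4 = 1.
d = 1 mod 4 (O_K = Z[(1+sqrt(d))/2]), so disc(K) = d = 717

717


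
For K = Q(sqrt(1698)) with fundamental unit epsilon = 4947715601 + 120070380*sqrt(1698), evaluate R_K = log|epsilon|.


epsilon = 4947715601 + 120070380*sqrt(1698)
= 9.8954e+09
R = ln(9.8954e+09)
= 23.0153

23.0153


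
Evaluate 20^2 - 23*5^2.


x^2 - d*y^2
= 20^2 - 23*5^2
= 400 - 575
= -175

-175


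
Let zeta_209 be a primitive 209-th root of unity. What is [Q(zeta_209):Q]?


The degree equals Euler's totient phi(209).
209 = 11 * 19
phi(209) = 180

180


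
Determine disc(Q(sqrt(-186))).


For K = Q(sqrt(d)) with d squarefree: disc(K) = d if d = 1 mod 4, and disc(K) = 4d if d = 2 or 3 mod 4.
Here d = -186, and d mod 4 = 2.
d = 2 mod 4, not 1 (O_K = Z[sqrt(d)]), so disc(K) = 4d = 4 * (-186) = -744

-744
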